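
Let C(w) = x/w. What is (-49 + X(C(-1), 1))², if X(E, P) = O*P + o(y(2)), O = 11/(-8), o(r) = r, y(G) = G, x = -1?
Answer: 149769/64 ≈ 2340.1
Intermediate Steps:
O = -11/8 (O = 11*(-⅛) = -11/8 ≈ -1.3750)
C(w) = -1/w
X(E, P) = 2 - 11*P/8 (X(E, P) = -11*P/8 + 2 = 2 - 11*P/8)
(-49 + X(C(-1), 1))² = (-49 + (2 - 11/8*1))² = (-49 + (2 - 11/8))² = (-49 + 5/8)² = (-387/8)² = 149769/64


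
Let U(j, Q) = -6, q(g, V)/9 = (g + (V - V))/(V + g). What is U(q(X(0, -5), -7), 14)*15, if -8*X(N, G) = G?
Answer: -90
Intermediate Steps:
X(N, G) = -G/8
q(g, V) = 9*g/(V + g) (q(g, V) = 9*((g + (V - V))/(V + g)) = 9*((g + 0)/(V + g)) = 9*(g/(V + g)) = 9*g/(V + g))
U(q(X(0, -5), -7), 14)*15 = -6*15 = -90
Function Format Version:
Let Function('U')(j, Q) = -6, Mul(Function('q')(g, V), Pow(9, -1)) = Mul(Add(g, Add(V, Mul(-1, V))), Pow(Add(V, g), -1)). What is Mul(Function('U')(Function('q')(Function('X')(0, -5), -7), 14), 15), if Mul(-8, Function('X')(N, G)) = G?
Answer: -90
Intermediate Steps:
Function('X')(N, G) = Mul(Rational(-1, 8), G)
Function('q')(g, V) = Mul(9, g, Pow(Add(V, g), -1)) (Function('q')(g, V) = Mul(9, Mul(Add(g, Add(V, Mul(-1, V))), Pow(Add(V, g), -1))) = Mul(9, Mul(Add(g, 0), Pow(Add(V, g), -1))) = Mul(9, Mul(g, Pow(Add(V, g), -1))) = Mul(9, g, Pow(Add(V, g), -1)))
Mul(Function('U')(Function('q')(Function('X')(0, -5), -7), 14), 15) = Mul(-6, 15) = -90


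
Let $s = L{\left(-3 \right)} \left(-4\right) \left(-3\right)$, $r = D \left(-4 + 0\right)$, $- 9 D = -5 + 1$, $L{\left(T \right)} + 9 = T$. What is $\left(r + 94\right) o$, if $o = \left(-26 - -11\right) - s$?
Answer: $\frac{35690}{3} \approx 11897.0$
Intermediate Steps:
$L{\left(T \right)} = -9 + T$
$D = \frac{4}{9}$ ($D = - \frac{-5 + 1}{9} = \left(- \frac{1}{9}\right) \left(-4\right) = \frac{4}{9} \approx 0.44444$)
$r = - \frac{16}{9}$ ($r = \frac{4 \left(-4 + 0\right)}{9} = \frac{4}{9} \left(-4\right) = - \frac{16}{9} \approx -1.7778$)
$s = -144$ ($s = \left(-9 - 3\right) \left(-4\right) \left(-3\right) = \left(-12\right) \left(-4\right) \left(-3\right) = 48 \left(-3\right) = -144$)
$o = 129$ ($o = \left(-26 - -11\right) - -144 = \left(-26 + 11\right) + 144 = -15 + 144 = 129$)
$\left(r + 94\right) o = \left(- \frac{16}{9} + 94\right) 129 = \frac{830}{9} \cdot 129 = \frac{35690}{3}$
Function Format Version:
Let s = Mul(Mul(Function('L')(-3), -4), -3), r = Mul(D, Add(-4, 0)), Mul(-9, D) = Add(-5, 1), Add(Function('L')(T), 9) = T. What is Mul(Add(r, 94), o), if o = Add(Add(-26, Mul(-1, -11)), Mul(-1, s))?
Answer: Rational(35690, 3) ≈ 11897.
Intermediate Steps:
Function('L')(T) = Add(-9, T)
D = Rational(4, 9) (D = Mul(Rational(-1, 9), Add(-5, 1)) = Mul(Rational(-1, 9), -4) = Rational(4, 9) ≈ 0.44444)
r = Rational(-16, 9) (r = Mul(Rational(4, 9), Add(-4, 0)) = Mul(Rational(4, 9), -4) = Rational(-16, 9) ≈ -1.7778)
s = -144 (s = Mul(Mul(Add(-9, -3), -4), -3) = Mul(Mul(-12, -4), -3) = Mul(48, -3) = -144)
o = 129 (o = Add(Add(-26, Mul(-1, -11)), Mul(-1, -144)) = Add(Add(-26, 11), 144) = Add(-15, 144) = 129)
Mul(Add(r, 94), o) = Mul(Add(Rational(-16, 9), 94), 129) = Mul(Rational(830, 9), 129) = Rational(35690, 3)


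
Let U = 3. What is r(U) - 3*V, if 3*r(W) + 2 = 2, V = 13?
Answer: -39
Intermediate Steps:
r(W) = 0 (r(W) = -⅔ + (⅓)*2 = -⅔ + ⅔ = 0)
r(U) - 3*V = 0 - 3*13 = 0 - 39 = -39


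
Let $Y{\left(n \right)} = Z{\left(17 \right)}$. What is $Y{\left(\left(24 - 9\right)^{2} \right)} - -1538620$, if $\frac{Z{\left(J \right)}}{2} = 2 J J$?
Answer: $1539776$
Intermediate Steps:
$Z{\left(J \right)} = 4 J^{2}$ ($Z{\left(J \right)} = 2 \cdot 2 J J = 2 \cdot 2 J^{2} = 4 J^{2}$)
$Y{\left(n \right)} = 1156$ ($Y{\left(n \right)} = 4 \cdot 17^{2} = 4 \cdot 289 = 1156$)
$Y{\left(\left(24 - 9\right)^{2} \right)} - -1538620 = 1156 - -1538620 = 1156 + 1538620 = 1539776$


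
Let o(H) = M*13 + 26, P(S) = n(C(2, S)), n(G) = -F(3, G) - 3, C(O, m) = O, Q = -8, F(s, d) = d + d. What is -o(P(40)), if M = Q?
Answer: 78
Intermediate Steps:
F(s, d) = 2*d
M = -8
n(G) = -3 - 2*G (n(G) = -2*G - 3 = -3 - 2*G)
P(S) = -7 (P(S) = -3 - 2*2 = -3 - 4 = -7)
o(H) = -78 (o(H) = -8*13 + 26 = -104 + 26 = -78)
-o(P(40)) = -1*(-78) = 78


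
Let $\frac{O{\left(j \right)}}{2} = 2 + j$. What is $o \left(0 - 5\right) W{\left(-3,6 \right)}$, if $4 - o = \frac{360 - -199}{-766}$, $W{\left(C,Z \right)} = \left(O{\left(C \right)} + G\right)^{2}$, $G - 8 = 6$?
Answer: $- \frac{1304280}{383} \approx -3405.4$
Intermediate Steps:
$G = 14$ ($G = 8 + 6 = 14$)
$O{\left(j \right)} = 4 + 2 j$ ($O{\left(j \right)} = 2 \left(2 + j\right) = 4 + 2 j$)
$W{\left(C,Z \right)} = \left(18 + 2 C\right)^{2}$ ($W{\left(C,Z \right)} = \left(\left(4 + 2 C\right) + 14\right)^{2} = \left(18 + 2 C\right)^{2}$)
$o = \frac{3623}{766}$ ($o = 4 - \frac{360 - -199}{-766} = 4 - \left(360 + 199\right) \left(- \frac{1}{766}\right) = 4 - 559 \left(- \frac{1}{766}\right) = 4 - - \frac{559}{766} = 4 + \frac{559}{766} = \frac{3623}{766} \approx 4.7298$)
$o \left(0 - 5\right) W{\left(-3,6 \right)} = \frac{3623 \left(0 - 5\right) 4 \left(9 - 3\right)^{2}}{766} = \frac{3623 \left(- 5 \cdot 4 \cdot 6^{2}\right)}{766} = \frac{3623 \left(- 5 \cdot 4 \cdot 36\right)}{766} = \frac{3623 \left(\left(-5\right) 144\right)}{766} = \frac{3623}{766} \left(-720\right) = - \frac{1304280}{383}$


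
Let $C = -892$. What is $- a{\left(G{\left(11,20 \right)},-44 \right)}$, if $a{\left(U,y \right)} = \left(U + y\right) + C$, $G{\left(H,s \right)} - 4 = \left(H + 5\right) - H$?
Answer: $927$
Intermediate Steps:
$G{\left(H,s \right)} = 9$ ($G{\left(H,s \right)} = 4 + \left(\left(H + 5\right) - H\right) = 4 + \left(\left(5 + H\right) - H\right) = 4 + 5 = 9$)
$a{\left(U,y \right)} = -892 + U + y$ ($a{\left(U,y \right)} = \left(U + y\right) - 892 = -892 + U + y$)
$- a{\left(G{\left(11,20 \right)},-44 \right)} = - (-892 + 9 - 44) = \left(-1\right) \left(-927\right) = 927$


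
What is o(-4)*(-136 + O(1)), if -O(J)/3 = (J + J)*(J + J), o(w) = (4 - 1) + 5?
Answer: -1184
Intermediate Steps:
o(w) = 8 (o(w) = 3 + 5 = 8)
O(J) = -12*J² (O(J) = -3*(J + J)*(J + J) = -3*2*J*2*J = -12*J²)
o(-4)*(-136 + O(1)) = 8*(-136 - 12*1²) = 8*(-136 - 12*1) = 8*(-136 - 12) = 8*(-148) = -1184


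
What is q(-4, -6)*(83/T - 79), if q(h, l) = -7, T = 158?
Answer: 86793/158 ≈ 549.32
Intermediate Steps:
q(-4, -6)*(83/T - 79) = -7*(83/158 - 79) = -7*(-12399/158) = 86793/158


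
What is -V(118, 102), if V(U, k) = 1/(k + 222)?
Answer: -1/324 ≈ -0.0030864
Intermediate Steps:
V(U, k) = 1/(222 + k)
-V(118, 102) = -1/(222 + 102) = -1/324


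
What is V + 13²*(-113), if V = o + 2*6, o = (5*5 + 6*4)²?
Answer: -16684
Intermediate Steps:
o = 2401 (o = (25 + 24)² = 49² = 2401)
V = 2413 (V = 2401 + 2*6 = 2401 + 12 = 2413)
V + 13²*(-113) = 2413 + 13²*(-113) = 2413 + 169*(-113) = 2413 - 19097 = -16684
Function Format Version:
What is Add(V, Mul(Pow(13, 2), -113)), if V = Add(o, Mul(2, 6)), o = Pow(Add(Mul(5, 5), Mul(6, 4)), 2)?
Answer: -16684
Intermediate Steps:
o = 2401 (o = Pow(Add(25, 24), 2) = Pow(49, 2) = 2401)
V = 2413 (V = Add(2401, Mul(2, 6)) = Add(2401, 12) = 2413)
Add(V, Mul(Pow(13, 2), -113)) = Add(2413, Mul(Pow(13, 2), -113)) = Add(2413, Mul(169, -113)) = Add(2413, -19097) = -16684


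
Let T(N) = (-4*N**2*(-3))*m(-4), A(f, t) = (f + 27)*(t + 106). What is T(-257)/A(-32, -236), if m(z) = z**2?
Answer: 6340704/325 ≈ 19510.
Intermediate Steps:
A(f, t) = (27 + f)*(106 + t)
T(N) = 192*N**2 (T(N) = (-4*N**2*(-3))*(-4)**2 = (12*N**2)*16 = 192*N**2)
T(-257)/A(-32, -236) = (192*(-257)**2)/(2862 + 27*(-236) + 106*(-32) - 32*(-236)) = (192*66049)/(2862 - 6372 - 3392 + 7552) = 12681408/650 = 12681408*(1/650) = 6340704/325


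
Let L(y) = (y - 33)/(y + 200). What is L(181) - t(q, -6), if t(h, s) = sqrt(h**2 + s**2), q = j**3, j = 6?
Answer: 148/381 - 6*sqrt(1297) ≈ -215.69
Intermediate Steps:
q = 216 (q = 6**3 = 216)
L(y) = (-33 + y)/(200 + y)
L(181) - t(q, -6) = (-33 + 181)/(200 + 181) - sqrt(216**2 + (-6)**2) = 148/381 - sqrt(46656 + 36) = (1/381)*148 - sqrt(46692) = 148/381 - 6*sqrt(1297)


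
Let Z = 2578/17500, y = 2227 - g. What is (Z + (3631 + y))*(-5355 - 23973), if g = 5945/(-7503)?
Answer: -45857393445656/266875 ≈ -1.7183e+8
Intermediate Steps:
g = -145/183 (g = 5945*(-1/7503) = -145/183 ≈ -0.79235)
y = 407686/183 (y = 2227 - 1*(-145/183) = 2227 + 145/183 = 407686/183 ≈ 2227.8)
Z = 1289/8750 (Z = 2578*(1/17500) = 1289/8750 ≈ 0.14731)
(Z + (3631 + y))*(-5355 - 23973) = (1289/8750 + (3631 + 407686/183))*(-5355 - 23973) = (1289/8750 + 1072159/183)*(-29328) = (9381627137/1601250)*(-29328) = -45857393445656/266875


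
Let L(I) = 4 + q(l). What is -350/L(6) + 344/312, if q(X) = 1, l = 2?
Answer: -2687/39 ≈ -68.897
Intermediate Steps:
L(I) = 5 (L(I) = 4 + 1 = 5)
-350/L(6) + 344/312 = -350/5 + 344/312 = -350*1/5 + 344*(1/312) = -70 + 43/39 = -2687/39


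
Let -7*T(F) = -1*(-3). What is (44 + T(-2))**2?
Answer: 93025/49 ≈ 1898.5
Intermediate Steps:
T(F) = -3/7 (T(F) = -(-1)*(-3)/7 = -1/7*3 = -3/7)
(44 + T(-2))**2 = (44 - 3/7)**2 = (305/7)**2 = 93025/49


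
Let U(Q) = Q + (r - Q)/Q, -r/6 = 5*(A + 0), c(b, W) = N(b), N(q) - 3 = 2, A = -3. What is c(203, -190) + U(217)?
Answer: 48047/217 ≈ 221.41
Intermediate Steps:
N(q) = 5 (N(q) = 3 + 2 = 5)
c(b, W) = 5
r = 90 (r = -30*(-3 + 0) = -30*(-3) = -6*(-15) = 90)
U(Q) = Q + (90 - Q)/Q
c(203, -190) + U(217) = 5 + (-1 + 217 + 90/217) = 5 + 46962/217 = 48047/217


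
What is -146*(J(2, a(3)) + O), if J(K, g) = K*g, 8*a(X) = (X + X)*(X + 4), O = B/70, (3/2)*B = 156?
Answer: -61247/35 ≈ -1749.9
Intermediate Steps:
B = 104 (B = (2/3)*156 = 104)
O = 52/35 (O = 104/70 = 104*(1/70) = 52/35 ≈ 1.4857)
a(X) = X*(4 + X)/4 (a(X) = ((X + X)*(X + 4))/8 = ((2*X)*(4 + X))/8 = (2*X*(4 + X))/8 = X*(4 + X)/4)
-146*(J(2, a(3)) + O) = -146*(2*((1/4)*3*(4 + 3)) + 52/35) = -146*(2*((1/4)*3*7) + 52/35) = -146*(2*(21/4) + 52/35) = -146*(21/2 + 52/35) = -146*839/70 = -61247/35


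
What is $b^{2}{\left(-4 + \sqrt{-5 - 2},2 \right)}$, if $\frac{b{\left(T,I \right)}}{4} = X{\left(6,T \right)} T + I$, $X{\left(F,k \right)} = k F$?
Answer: $-207872 - 86016 i \sqrt{7} \approx -2.0787 \cdot 10^{5} - 2.2758 \cdot 10^{5} i$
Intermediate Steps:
$X{\left(F,k \right)} = F k$
$b{\left(T,I \right)} = 4 I + 24 T^{2}$ ($b{\left(T,I \right)} = 4 \left(6 T T + I\right) = 4 \left(6 T^{2} + I\right) = 4 \left(I + 6 T^{2}\right) = 4 I + 24 T^{2}$)
$b^{2}{\left(-4 + \sqrt{-5 - 2},2 \right)} = \left(4 \cdot 2 + 24 \left(-4 + \sqrt{-5 - 2}\right)^{2}\right)^{2} = \left(8 + 24 \left(-4 + \sqrt{-7}\right)^{2}\right)^{2} = \left(8 + 24 \left(-4 + i \sqrt{7}\right)^{2}\right)^{2}$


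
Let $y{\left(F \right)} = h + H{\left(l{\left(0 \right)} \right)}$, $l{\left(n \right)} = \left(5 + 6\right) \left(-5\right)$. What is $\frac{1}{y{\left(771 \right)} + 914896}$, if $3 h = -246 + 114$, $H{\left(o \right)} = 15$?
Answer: $\frac{1}{914867} \approx 1.0931 \cdot 10^{-6}$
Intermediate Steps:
$l{\left(n \right)} = -55$ ($l{\left(n \right)} = 11 \left(-5\right) = -55$)
$h = -44$ ($h = \frac{-246 + 114}{3} = \frac{1}{3} \left(-132\right) = -44$)
$y{\left(F \right)} = -29$ ($y{\left(F \right)} = -44 + 15 = -29$)
$\frac{1}{y{\left(771 \right)} + 914896} = \frac{1}{-29 + 914896} = \frac{1}{914867}$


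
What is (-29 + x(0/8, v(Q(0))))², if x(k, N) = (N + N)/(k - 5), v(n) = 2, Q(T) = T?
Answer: 22201/25 ≈ 888.04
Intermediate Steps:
x(k, N) = 2*N/(-5 + k) (x(k, N) = (2*N)/(-5 + k) = 2*N/(-5 + k))
(-29 + x(0/8, v(Q(0))))² = (-29 + 2*2/(-5 + 0/8))² = (-29 + 2*2/(-5 + 0*(⅛)))² = (-29 + 2*2/(-5 + 0))² = (-29 + 2*2/(-5))² = (-29 + 2*2*(-⅕))² = (-29 - ⅘)² = (-149/5)² = 22201/25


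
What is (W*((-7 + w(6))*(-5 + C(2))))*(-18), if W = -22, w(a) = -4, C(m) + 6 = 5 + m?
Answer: 17424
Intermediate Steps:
C(m) = -1 + m (C(m) = -6 + (5 + m) = -1 + m)
(W*((-7 + w(6))*(-5 + C(2))))*(-18) = -22*(-7 - 4)*(-5 + (-1 + 2))*(-18) = -(-242)*(-5 + 1)*(-18) = -(-242)*(-4)*(-18) = -22*44*(-18) = -968*(-18) = 17424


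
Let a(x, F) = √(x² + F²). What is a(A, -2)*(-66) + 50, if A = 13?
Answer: 50 - 66*√173 ≈ -818.09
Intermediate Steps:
a(x, F) = √(F² + x²)
a(A, -2)*(-66) + 50 = √((-2)² + 13²)*(-66) + 50 = √(4 + 169)*(-66) + 50 = √173*(-66) + 50 = -66*√173 + 50 = 50 - 66*√173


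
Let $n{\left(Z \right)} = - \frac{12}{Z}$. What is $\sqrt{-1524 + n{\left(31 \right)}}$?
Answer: $\frac{2 i \sqrt{366234}}{31} \approx 39.043 i$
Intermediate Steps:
$\sqrt{-1524 + n{\left(31 \right)}} = \sqrt{-1524 - \frac{12}{31}} = \sqrt{- \frac{47256}{31}} = \frac{2 i \sqrt{366234}}{31}$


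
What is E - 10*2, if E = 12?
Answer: -8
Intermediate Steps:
E - 10*2 = 12 - 10*2 = 12 - 20 = -8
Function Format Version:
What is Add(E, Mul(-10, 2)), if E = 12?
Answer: -8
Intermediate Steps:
Add(E, Mul(-10, 2)) = Add(12, Mul(-10, 2)) = Add(12, -20) = -8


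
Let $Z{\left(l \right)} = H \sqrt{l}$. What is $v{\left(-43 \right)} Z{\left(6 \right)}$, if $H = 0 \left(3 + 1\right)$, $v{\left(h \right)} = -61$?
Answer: $0$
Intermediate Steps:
$H = 0$ ($H = 0 \cdot 4 = 0$)
$Z{\left(l \right)} = 0$ ($Z{\left(l \right)} = 0 \sqrt{l} = 0$)
$v{\left(-43 \right)} Z{\left(6 \right)} = \left(-61\right) 0 = 0$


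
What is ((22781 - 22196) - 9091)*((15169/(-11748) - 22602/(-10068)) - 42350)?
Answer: 161388368155559/448026 ≈ 3.6022e+8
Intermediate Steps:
((22781 - 22196) - 9091)*((15169/(-11748) - 22602/(-10068)) - 42350) = (585 - 9091)*((15169*(-1/11748) - 22602*(-1/10068)) - 42350) = -8506*((-1379/1068 + 3767/1678) - 42350) = -8506*(854597/896052 - 42350) = -8506*(-37946947603/896052) = 161388368155559/448026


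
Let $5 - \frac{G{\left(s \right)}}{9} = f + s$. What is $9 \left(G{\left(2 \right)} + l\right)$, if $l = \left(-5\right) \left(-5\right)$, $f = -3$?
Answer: $711$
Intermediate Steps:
$l = 25$
$G{\left(s \right)} = 72 - 9 s$ ($G{\left(s \right)} = 45 - 9 \left(-3 + s\right) = 45 - \left(-27 + 9 s\right) = 72 - 9 s$)
$9 \left(G{\left(2 \right)} + l\right) = 9 \left(\left(72 - 18\right) + 25\right) = 9 \left(54 + 25\right) = 9 \cdot 79 = 711$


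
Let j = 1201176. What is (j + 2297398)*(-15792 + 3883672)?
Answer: 13532064403120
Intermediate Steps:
(j + 2297398)*(-15792 + 3883672) = (1201176 + 2297398)*(-15792 + 3883672) = 3498574*3867880 = 13532064403120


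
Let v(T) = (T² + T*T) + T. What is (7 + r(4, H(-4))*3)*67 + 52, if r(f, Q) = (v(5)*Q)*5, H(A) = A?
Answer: -220579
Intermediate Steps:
v(T) = T + 2*T² (v(T) = (T² + T²) + T = 2*T² + T = T + 2*T²)
r(f, Q) = 275*Q (r(f, Q) = ((5*(1 + 2*5))*Q)*5 = ((5*(1 + 10))*Q)*5 = ((5*11)*Q)*5 = (55*Q)*5 = 275*Q)
(7 + r(4, H(-4))*3)*67 + 52 = (7 + (275*(-4))*3)*67 + 52 = (7 - 1100*3)*67 + 52 = (7 - 3300)*67 + 52 = -3293*67 + 52 = -220631 + 52 = -220579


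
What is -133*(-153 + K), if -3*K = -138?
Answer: 14231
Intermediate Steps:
K = 46 (K = -⅓*(-138) = 46)
-133*(-153 + K) = -133*(-153 + 46) = -133*(-107) = 14231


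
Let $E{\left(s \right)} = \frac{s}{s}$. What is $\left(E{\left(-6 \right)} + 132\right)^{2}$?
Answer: $17689$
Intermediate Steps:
$E{\left(s \right)} = 1$
$\left(E{\left(-6 \right)} + 132\right)^{2} = \left(1 + 132\right)^{2} = 133^{2} = 17689$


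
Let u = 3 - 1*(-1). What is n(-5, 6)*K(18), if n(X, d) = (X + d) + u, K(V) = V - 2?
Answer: 80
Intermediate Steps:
K(V) = -2 + V
u = 4 (u = 3 + 1 = 4)
n(X, d) = 4 + X + d (n(X, d) = (X + d) + 4 = 4 + X + d)
n(-5, 6)*K(18) = (4 - 5 + 6)*(-2 + 18) = 5*16 = 80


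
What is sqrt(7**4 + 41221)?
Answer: sqrt(43622) ≈ 208.86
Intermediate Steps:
sqrt(7**4 + 41221) = sqrt(2401 + 41221) = sqrt(43622)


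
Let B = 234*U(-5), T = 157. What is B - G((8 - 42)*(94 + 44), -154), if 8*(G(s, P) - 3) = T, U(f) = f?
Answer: -9541/8 ≈ -1192.6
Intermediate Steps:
G(s, P) = 181/8 (G(s, P) = 3 + (⅛)*157 = 3 + 157/8 = 181/8)
B = -1170 (B = 234*(-5) = -1170)
B - G((8 - 42)*(94 + 44), -154) = -1170 - 1*181/8 = -1170 - 181/8 = -9541/8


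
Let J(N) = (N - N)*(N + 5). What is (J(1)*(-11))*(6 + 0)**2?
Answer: 0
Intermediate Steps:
J(N) = 0 (J(N) = 0*(5 + N) = 0)
(J(1)*(-11))*(6 + 0)**2 = (0*(-11))*(6 + 0)**2 = 0*6**2 = 0*36 = 0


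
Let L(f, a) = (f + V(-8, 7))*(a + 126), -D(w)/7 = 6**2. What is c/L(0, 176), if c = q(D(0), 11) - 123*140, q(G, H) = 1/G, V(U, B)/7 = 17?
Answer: -4339441/9056376 ≈ -0.47916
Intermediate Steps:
D(w) = -252 (D(w) = -7*6**2 = -7*36 = -252)
V(U, B) = 119 (V(U, B) = 7*17 = 119)
L(f, a) = (119 + f)*(126 + a) (L(f, a) = (f + 119)*(a + 126) = (119 + f)*(126 + a))
c = -4339441/252 (c = 1/(-252) - 123*140 = -1/252 - 17220 = -4339441/252 ≈ -17220.)
c/L(0, 176) = -4339441/(252*(14994 + 119*176 + 126*0 + 176*0)) = -4339441/(252*(14994 + 20944 + 0 + 0)) = -4339441/252/35938 = -4339441/252*1/35938 = -4339441/9056376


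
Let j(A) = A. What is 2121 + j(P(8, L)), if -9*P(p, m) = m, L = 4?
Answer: 19085/9 ≈ 2120.6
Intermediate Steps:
P(p, m) = -m/9
2121 + j(P(8, L)) = 2121 - 1/9*4 = 2121 - 4/9 = 19085/9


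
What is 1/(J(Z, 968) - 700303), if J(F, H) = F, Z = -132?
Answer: -1/700435 ≈ -1.4277e-6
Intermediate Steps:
1/(J(Z, 968) - 700303) = 1/(-132 - 700303) = 1/(-700435) = -1/700435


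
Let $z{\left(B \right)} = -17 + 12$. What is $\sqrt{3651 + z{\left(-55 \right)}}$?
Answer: $\sqrt{3646} \approx 60.382$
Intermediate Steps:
$z{\left(B \right)} = -5$
$\sqrt{3651 + z{\left(-55 \right)}} = \sqrt{3651 - 5} = \sqrt{3646}$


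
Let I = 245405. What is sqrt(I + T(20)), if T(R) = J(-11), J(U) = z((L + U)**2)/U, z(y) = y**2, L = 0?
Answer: sqrt(244074) ≈ 494.04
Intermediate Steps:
J(U) = U**3 (J(U) = ((0 + U)**2)**2/U = (U**2)**2/U = U**4/U = U**3)
T(R) = -1331 (T(R) = (-11)**3 = -1331)
sqrt(I + T(20)) = sqrt(245405 - 1331) = sqrt(244074)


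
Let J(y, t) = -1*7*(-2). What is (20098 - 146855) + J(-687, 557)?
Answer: -126743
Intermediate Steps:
J(y, t) = 14 (J(y, t) = -7*(-2) = 14)
(20098 - 146855) + J(-687, 557) = (20098 - 146855) + 14 = -126757 + 14 = -126743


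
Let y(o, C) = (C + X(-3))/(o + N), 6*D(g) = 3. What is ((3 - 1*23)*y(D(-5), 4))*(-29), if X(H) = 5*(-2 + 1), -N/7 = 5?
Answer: 1160/69 ≈ 16.812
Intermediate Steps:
N = -35 (N = -7*5 = -35)
D(g) = ½ (D(g) = (⅙)*3 = ½)
X(H) = -5 (X(H) = 5*(-1) = -5)
y(o, C) = (-5 + C)/(-35 + o) (y(o, C) = (C - 5)/(o - 35) = (-5 + C)/(-35 + o))
((3 - 1*23)*y(D(-5), 4))*(-29) = ((3 - 1*23)*((-5 + 4)/(-35 + ½)))*(-29) = ((3 - 23)*(-1/(-69/2)))*(-29) = -(-40)*(-1)/69*(-29) = -20*2/69*(-29) = -40/69*(-29) = 1160/69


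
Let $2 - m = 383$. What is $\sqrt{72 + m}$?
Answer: $i \sqrt{309} \approx 17.578 i$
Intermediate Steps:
$m = -381$ ($m = 2 - 383 = -381$)
$\sqrt{72 + m} = \sqrt{72 - 381} = \sqrt{-309} = i \sqrt{309}$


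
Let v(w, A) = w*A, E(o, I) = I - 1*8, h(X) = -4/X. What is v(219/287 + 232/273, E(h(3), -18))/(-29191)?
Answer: 5158/3590493 ≈ 0.0014366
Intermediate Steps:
E(o, I) = -8 + I (E(o, I) = I - 8 = -8 + I)
v(w, A) = A*w
v(219/287 + 232/273, E(h(3), -18))/(-29191) = ((-8 - 18)*(219/287 + 232/273))/(-29191) = -26*(219*(1/287) + 232*(1/273))*(-1/29191) = -26*(219/287 + 232/273)*(-1/29191) = -26*2579/1599*(-1/29191) = -5158/123*(-1/29191) = 5158/3590493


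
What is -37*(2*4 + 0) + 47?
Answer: -249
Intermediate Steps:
-37*(2*4 + 0) + 47 = -37*(8 + 0) + 47 = -37*8 + 47 = -296 + 47 = -249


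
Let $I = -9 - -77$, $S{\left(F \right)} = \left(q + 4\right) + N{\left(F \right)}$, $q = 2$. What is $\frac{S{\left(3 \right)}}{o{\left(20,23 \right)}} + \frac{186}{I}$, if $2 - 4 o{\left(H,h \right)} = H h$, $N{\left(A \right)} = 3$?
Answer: $\frac{20685}{7786} \approx 2.6567$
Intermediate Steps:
$o{\left(H,h \right)} = \frac{1}{2} - \frac{H h}{4}$
$S{\left(F \right)} = 9$ ($S{\left(F \right)} = \left(2 + 4\right) + 3 = 6 + 3 = 9$)
$I = 68$ ($I = -9 + 77 = 68$)
$\frac{S{\left(3 \right)}}{o{\left(20,23 \right)}} + \frac{186}{I} = \frac{9}{\frac{1}{2} - 5 \cdot 23} + \frac{186}{68} = \frac{9}{\frac{1}{2} - 115} + 186 \cdot \frac{1}{68} = \frac{9}{- \frac{229}{2}} + \frac{93}{34} = 9 \left(- \frac{2}{229}\right) + \frac{93}{34} = - \frac{18}{229} + \frac{93}{34} = \frac{20685}{7786}$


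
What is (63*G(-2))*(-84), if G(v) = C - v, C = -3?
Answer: 5292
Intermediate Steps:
G(v) = -3 - v
(63*G(-2))*(-84) = (63*(-3 - 1*(-2)))*(-84) = (63*(-3 + 2))*(-84) = (63*(-1))*(-84) = -63*(-84) = 5292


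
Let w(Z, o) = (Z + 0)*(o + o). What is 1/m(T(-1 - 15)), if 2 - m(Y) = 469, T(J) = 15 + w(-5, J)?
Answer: -1/467 ≈ -0.0021413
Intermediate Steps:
w(Z, o) = 2*Z*o (w(Z, o) = Z*(2*o) = 2*Z*o)
T(J) = 15 - 10*J (T(J) = 15 + 2*(-5)*J = 15 - 10*J)
m(Y) = -467 (m(Y) = 2 - 1*469 = 2 - 469 = -467)
1/m(T(-1 - 15)) = 1/(-467) = -1/467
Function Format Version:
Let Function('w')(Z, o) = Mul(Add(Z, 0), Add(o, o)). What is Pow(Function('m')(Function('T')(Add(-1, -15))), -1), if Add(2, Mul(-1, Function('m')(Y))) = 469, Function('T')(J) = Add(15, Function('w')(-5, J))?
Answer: Rational(-1, 467) ≈ -0.0021413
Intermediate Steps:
Function('w')(Z, o) = Mul(2, Z, o) (Function('w')(Z, o) = Mul(Z, Mul(2, o)) = Mul(2, Z, o))
Function('T')(J) = Add(15, Mul(-10, J)) (Function('T')(J) = Add(15, Mul(2, -5, J)) = Add(15, Mul(-10, J)))
Function('m')(Y) = -467 (Function('m')(Y) = Add(2, Mul(-1, 469)) = Add(2, -469) = -467)
Pow(Function('m')(Function('T')(Add(-1, -15))), -1) = Pow(-467, -1) = Rational(-1, 467)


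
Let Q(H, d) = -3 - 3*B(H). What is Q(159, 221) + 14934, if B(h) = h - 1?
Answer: 14457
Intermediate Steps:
B(h) = -1 + h
Q(H, d) = -3*H (Q(H, d) = -3 - 3*(-1 + H) = -3 + (3 - 3*H) = -3*H)
Q(159, 221) + 14934 = -3*159 + 14934 = -477 + 14934 = 14457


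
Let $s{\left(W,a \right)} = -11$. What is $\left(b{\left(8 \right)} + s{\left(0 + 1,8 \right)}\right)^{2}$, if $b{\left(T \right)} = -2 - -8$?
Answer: $25$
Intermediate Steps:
$b{\left(T \right)} = 6$ ($b{\left(T \right)} = -2 + 8 = 6$)
$\left(b{\left(8 \right)} + s{\left(0 + 1,8 \right)}\right)^{2} = \left(6 - 11\right)^{2} = \left(-5\right)^{2} = 25$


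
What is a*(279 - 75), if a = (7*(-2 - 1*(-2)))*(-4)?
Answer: 0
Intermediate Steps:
a = 0 (a = (7*(-2 + 2))*(-4) = (7*0)*(-4) = 0*(-4) = 0)
a*(279 - 75) = 0*(279 - 75) = 0*204 = 0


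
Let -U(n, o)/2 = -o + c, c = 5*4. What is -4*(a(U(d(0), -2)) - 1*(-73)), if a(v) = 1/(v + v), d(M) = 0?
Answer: -6423/22 ≈ -291.95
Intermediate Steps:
c = 20
U(n, o) = -40 + 2*o (U(n, o) = -2*(-o + 20) = -2*(20 - o) = -40 + 2*o)
a(v) = 1/(2*v)
-4*(a(U(d(0), -2)) - 1*(-73)) = -4*(1/(2*(-40 + 2*(-2))) - 1*(-73)) = -4*(1/(2*(-40 - 4)) + 73) = -4*((1/2)/(-44) + 73) = -4*((1/2)*(-1/44) + 73) = -4*(-1/88 + 73) = -4*6423/88 = -6423/22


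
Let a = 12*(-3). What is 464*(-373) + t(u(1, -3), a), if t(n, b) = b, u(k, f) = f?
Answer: -173108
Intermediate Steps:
a = -36
464*(-373) + t(u(1, -3), a) = 464*(-373) - 36 = -173072 - 36 = -173108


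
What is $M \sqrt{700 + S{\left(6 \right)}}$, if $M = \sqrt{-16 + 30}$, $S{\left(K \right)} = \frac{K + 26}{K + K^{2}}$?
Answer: $\frac{2 \sqrt{22074}}{3} \approx 99.049$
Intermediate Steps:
$S{\left(K \right)} = \frac{26 + K}{K + K^{2}}$
$M = \sqrt{14} \approx 3.7417$
$M \sqrt{700 + S{\left(6 \right)}} = \sqrt{14} \sqrt{700 + \frac{26 + 6}{6 \left(1 + 6\right)}} = \sqrt{14} \sqrt{700 + \frac{1}{6} \cdot \frac{1}{7} \cdot 32} = \sqrt{14} \sqrt{700 + \frac{16}{21}} = \sqrt{14} \sqrt{\frac{14716}{21}} = \sqrt{14} \frac{2 \sqrt{77259}}{21} = \frac{2 \sqrt{22074}}{3}$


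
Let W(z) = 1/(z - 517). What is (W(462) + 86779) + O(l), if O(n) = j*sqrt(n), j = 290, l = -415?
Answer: 4772844/55 + 290*I*sqrt(415) ≈ 86779.0 + 5907.8*I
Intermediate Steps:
W(z) = 1/(-517 + z)
O(n) = 290*sqrt(n)
(W(462) + 86779) + O(l) = (1/(-517 + 462) + 86779) + 290*sqrt(-415) = (1/(-55) + 86779) + 290*(I*sqrt(415)) = (-1/55 + 86779) + 290*I*sqrt(415) = 4772844/55 + 290*I*sqrt(415)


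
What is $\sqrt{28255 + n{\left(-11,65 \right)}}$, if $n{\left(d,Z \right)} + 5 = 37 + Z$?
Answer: $8 \sqrt{443} \approx 168.38$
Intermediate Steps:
$n{\left(d,Z \right)} = 32 + Z$ ($n{\left(d,Z \right)} = -5 + \left(37 + Z\right) = 32 + Z$)
$\sqrt{28255 + n{\left(-11,65 \right)}} = \sqrt{28255 + \left(32 + 65\right)} = \sqrt{28255 + 97} = \sqrt{28352} = 8 \sqrt{443}$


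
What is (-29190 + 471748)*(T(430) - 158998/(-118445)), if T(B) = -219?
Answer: -11409347489006/118445 ≈ -9.6326e+7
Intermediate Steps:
(-29190 + 471748)*(T(430) - 158998/(-118445)) = (-29190 + 471748)*(-219 - 158998/(-118445)) = 442558*(-219 - 158998*(-1/118445)) = 442558*(-219 + 158998/118445) = 442558*(-25780457/118445) = -11409347489006/118445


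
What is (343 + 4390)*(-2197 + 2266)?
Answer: 326577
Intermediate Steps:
(343 + 4390)*(-2197 + 2266) = 4733*69 = 326577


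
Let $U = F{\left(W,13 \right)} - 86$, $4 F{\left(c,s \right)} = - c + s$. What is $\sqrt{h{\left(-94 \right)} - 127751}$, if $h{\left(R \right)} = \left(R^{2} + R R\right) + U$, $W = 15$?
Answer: $\frac{i \sqrt{440662}}{2} \approx 331.91 i$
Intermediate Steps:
$F{\left(c,s \right)} = - \frac{c}{4} + \frac{s}{4}$ ($F{\left(c,s \right)} = \frac{- c + s}{4} = \frac{s - c}{4} = - \frac{c}{4} + \frac{s}{4}$)
$U = - \frac{173}{2}$ ($U = \left(\left(- \frac{1}{4}\right) 15 + \frac{1}{4} \cdot 13\right) - 86 = \left(- \frac{15}{4} + \frac{13}{4}\right) - 86 = - \frac{1}{2} - 86 = - \frac{173}{2} \approx -86.5$)
$h{\left(R \right)} = - \frac{173}{2} + 2 R^{2}$ ($h{\left(R \right)} = \left(R^{2} + R R\right) - \frac{173}{2} = \left(R^{2} + R^{2}\right) - \frac{173}{2} = 2 R^{2} - \frac{173}{2} = - \frac{173}{2} + 2 R^{2}$)
$\sqrt{h{\left(-94 \right)} - 127751} = \sqrt{\left(- \frac{173}{2} + 2 \left(-94\right)^{2}\right) - 127751} = \sqrt{\left(- \frac{173}{2} + 2 \cdot 8836\right) - 127751} = \sqrt{\left(- \frac{173}{2} + 17672\right) - 127751} = \sqrt{\frac{35171}{2} - 127751} = \sqrt{- \frac{220331}{2}} = \frac{i \sqrt{440662}}{2}$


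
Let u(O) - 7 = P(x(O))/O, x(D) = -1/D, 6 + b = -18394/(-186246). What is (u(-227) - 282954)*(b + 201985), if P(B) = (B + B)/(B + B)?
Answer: -1208076249040617580/21138921 ≈ -5.7149e+10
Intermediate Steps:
b = -549541/93123 (b = -6 - 18394/(-186246) = -6 - 18394*(-1/186246) = -6 + 9197/93123 = -549541/93123 ≈ -5.9012)
P(B) = 1 (P(B) = (2*B)/((2*B)) = (2*B)*(1/(2*B)) = 1)
u(O) = 7 + 1/O
(u(-227) - 282954)*(b + 201985) = ((7 + 1/(-227)) - 282954)*(-549541/93123 + 201985) = ((7 - 1/227) - 282954)*(18808899614/93123) = (1588/227 - 282954)*(18808899614/93123) = -64228970/227*18808899614/93123 = -1208076249040617580/21138921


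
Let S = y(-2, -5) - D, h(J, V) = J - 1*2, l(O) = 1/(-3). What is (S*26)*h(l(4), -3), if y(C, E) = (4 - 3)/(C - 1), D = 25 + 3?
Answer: 15470/9 ≈ 1718.9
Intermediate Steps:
D = 28
y(C, E) = 1/(-1 + C)
l(O) = -1/3
h(J, V) = -2 + J (h(J, V) = J - 2 = -2 + J)
S = -85/3 (S = 1/(-1 - 2) - 1*28 = 1/(-3) - 28 = -1/3 - 28 = -85/3 ≈ -28.333)
(S*26)*h(l(4), -3) = (-85/3*26)*(-2 - 1/3) = -2210/3*(-7/3) = 15470/9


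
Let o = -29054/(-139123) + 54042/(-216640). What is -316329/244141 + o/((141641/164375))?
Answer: -139953881986991591033/104223891421331016032 ≈ -1.3428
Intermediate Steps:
o = -612113303/15069803360 (o = -29054*(-1/139123) + 54042*(-1/216640) = 29054/139123 - 27021/108320 = -612113303/15069803360 ≈ -0.040619)
-316329/244141 + o/((141641/164375)) = -316329/244141 - 612113303/(15069803360*(141641/164375)) = -316329*1/244141 - 612113303/(15069803360*(141641*(1/164375))) = -316329/244141 - 612113303/(15069803360*141641/164375) = -316329/244141 - 612113303/15069803360*164375/141641 = -316329/244141 - 20123224836125/426900403542752 = -139953881986991591033/104223891421331016032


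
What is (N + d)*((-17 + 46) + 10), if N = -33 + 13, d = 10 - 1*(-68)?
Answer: 2262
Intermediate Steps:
d = 78 (d = 10 + 68 = 78)
N = -20
(N + d)*((-17 + 46) + 10) = (-20 + 78)*((-17 + 46) + 10) = 58*(29 + 10) = 58*39 = 2262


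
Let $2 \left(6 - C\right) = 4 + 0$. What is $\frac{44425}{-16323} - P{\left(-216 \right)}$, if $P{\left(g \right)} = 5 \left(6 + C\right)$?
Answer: $- \frac{860575}{16323} \approx -52.722$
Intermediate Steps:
$C = 4$ ($C = 6 - \frac{4 + 0}{2} = 6 - 2 = 4$)
$P{\left(g \right)} = 50$ ($P{\left(g \right)} = 5 \left(6 + 4\right) = 5 \cdot 10 = 50$)
$\frac{44425}{-16323} - P{\left(-216 \right)} = \frac{44425}{-16323} - 50 = 44425 \left(- \frac{1}{16323}\right) - 50 = - \frac{44425}{16323} - 50 = - \frac{860575}{16323}$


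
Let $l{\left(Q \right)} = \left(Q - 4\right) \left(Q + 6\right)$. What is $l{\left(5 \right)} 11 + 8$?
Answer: $129$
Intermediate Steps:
$l{\left(Q \right)} = \left(-4 + Q\right) \left(6 + Q\right)$
$l{\left(5 \right)} 11 + 8 = \left(-24 + 5^{2} + 2 \cdot 5\right) 11 + 8 = \left(-24 + 25 + 10\right) 11 + 8 = 11 \cdot 11 + 8 = 121 + 8 = 129$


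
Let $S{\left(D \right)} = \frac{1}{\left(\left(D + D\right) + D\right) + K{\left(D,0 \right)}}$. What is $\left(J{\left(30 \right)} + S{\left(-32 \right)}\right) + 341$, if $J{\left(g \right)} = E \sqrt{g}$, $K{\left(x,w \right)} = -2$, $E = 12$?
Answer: $\frac{33417}{98} + 12 \sqrt{30} \approx 406.72$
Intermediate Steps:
$S{\left(D \right)} = \frac{1}{-2 + 3 D}$ ($S{\left(D \right)} = \frac{1}{\left(\left(D + D\right) + D\right) - 2} = \frac{1}{\left(2 D + D\right) - 2} = \frac{1}{3 D - 2} = \frac{1}{-2 + 3 D}$)
$J{\left(g \right)} = 12 \sqrt{g}$
$\left(J{\left(30 \right)} + S{\left(-32 \right)}\right) + 341 = \left(12 \sqrt{30} + \frac{1}{-2 + 3 \left(-32\right)}\right) + 341 = \left(12 \sqrt{30} + \frac{1}{-2 - 96}\right) + 341 = \left(12 \sqrt{30} + \frac{1}{-98}\right) + 341 = \left(12 \sqrt{30} - \frac{1}{98}\right) + 341 = \left(- \frac{1}{98} + 12 \sqrt{30}\right) + 341 = \frac{33417}{98} + 12 \sqrt{30}$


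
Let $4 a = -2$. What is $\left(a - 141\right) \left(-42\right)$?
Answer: $5943$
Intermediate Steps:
$a = - \frac{1}{2}$ ($a = \frac{1}{4} \left(-2\right) = - \frac{1}{2} \approx -0.5$)
$\left(a - 141\right) \left(-42\right) = \left(- \frac{1}{2} - 141\right) \left(-42\right) = \left(- \frac{283}{2}\right) \left(-42\right) = 5943$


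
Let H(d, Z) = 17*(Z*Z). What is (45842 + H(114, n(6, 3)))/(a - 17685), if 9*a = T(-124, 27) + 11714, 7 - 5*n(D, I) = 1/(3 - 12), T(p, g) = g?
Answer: -46449841/16585200 ≈ -2.8007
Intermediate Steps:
n(D, I) = 64/45 (n(D, I) = 7/5 - 1/(5*(3 - 12)) = 7/5 - 1/5/(-9) = 7/5 - 1/5*(-1/9) = 7/5 + 1/45 = 64/45)
a = 11741/9 (a = (27 + 11714)/9 = (1/9)*11741 = 11741/9 ≈ 1304.6)
H(d, Z) = 17*Z**2
(45842 + H(114, n(6, 3)))/(a - 17685) = (45842 + 17*(64/45)**2)/(11741/9 - 17685) = (45842 + 17*(4096/2025))/(-147424/9) = (45842 + 69632/2025)*(-9/147424) = (92899682/2025)*(-9/147424) = -46449841/16585200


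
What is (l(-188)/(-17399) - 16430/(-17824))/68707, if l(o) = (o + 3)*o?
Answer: -167026575/10653699724816 ≈ -1.5678e-5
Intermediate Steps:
l(o) = o*(3 + o) (l(o) = (3 + o)*o = o*(3 + o))
(l(-188)/(-17399) - 16430/(-17824))/68707 = (-188*(3 - 188)/(-17399) - 16430/(-17824))/68707 = (-188*(-185)*(-1/17399) - 16430*(-1/17824))*(1/68707) = (34780*(-1/17399) + 8215/8912)*(1/68707) = (-34780/17399 + 8215/8912)*(1/68707) = -167026575/155059888*1/68707 = -167026575/10653699724816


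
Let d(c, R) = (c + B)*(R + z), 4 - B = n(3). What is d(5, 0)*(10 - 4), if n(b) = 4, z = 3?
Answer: 90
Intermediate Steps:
B = 0 (B = 4 - 1*4 = 4 - 4 = 0)
d(c, R) = c*(3 + R) (d(c, R) = (c + 0)*(R + 3) = c*(3 + R))
d(5, 0)*(10 - 4) = (5*(3 + 0))*(10 - 4) = (5*3)*6 = 15*6 = 90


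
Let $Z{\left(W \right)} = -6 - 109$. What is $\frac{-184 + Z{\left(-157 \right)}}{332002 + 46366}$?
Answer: $- \frac{299}{378368} \approx -0.00079024$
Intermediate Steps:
$Z{\left(W \right)} = -115$ ($Z{\left(W \right)} = -6 - 109 = -115$)
$\frac{-184 + Z{\left(-157 \right)}}{332002 + 46366} = \frac{-184 - 115}{332002 + 46366} = - \frac{299}{378368}$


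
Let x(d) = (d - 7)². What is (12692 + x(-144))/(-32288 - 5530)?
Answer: -11831/12606 ≈ -0.93852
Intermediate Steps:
x(d) = (-7 + d)²
(12692 + x(-144))/(-32288 - 5530) = (12692 + (-7 - 144)²)/(-32288 - 5530) = (12692 + (-151)²)/(-37818) = (12692 + 22801)*(-1/37818) = 35493*(-1/37818) = -11831/12606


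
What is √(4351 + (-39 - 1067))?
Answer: √3245 ≈ 56.965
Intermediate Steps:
√(4351 + (-39 - 1067)) = √(4351 - 1106) = √3245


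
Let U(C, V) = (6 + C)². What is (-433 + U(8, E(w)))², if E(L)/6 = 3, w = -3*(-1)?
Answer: 56169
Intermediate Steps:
w = 3
E(L) = 18 (E(L) = 6*3 = 18)
(-433 + U(8, E(w)))² = (-433 + (6 + 8)²)² = (-433 + 14²)² = (-433 + 196)² = (-237)² = 56169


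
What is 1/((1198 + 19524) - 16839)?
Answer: 1/3883 ≈ 0.00025753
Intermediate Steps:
1/((1198 + 19524) - 16839) = 1/(20722 - 16839) = 1/3883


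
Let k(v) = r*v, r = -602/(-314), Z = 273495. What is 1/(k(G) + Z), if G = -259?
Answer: 157/42860756 ≈ 3.6630e-6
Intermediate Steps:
r = 301/157 (r = -602*(-1/314) = 301/157 ≈ 1.9172)
k(v) = 301*v/157
1/(k(G) + Z) = 1/((301/157)*(-259) + 273495) = 1/(-77959/157 + 273495) = 1/(42860756/157) = 157/42860756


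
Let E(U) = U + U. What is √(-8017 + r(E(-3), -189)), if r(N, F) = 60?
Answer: I*√7957 ≈ 89.202*I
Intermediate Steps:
E(U) = 2*U
√(-8017 + r(E(-3), -189)) = √(-8017 + 60) = √(-7957) = I*√7957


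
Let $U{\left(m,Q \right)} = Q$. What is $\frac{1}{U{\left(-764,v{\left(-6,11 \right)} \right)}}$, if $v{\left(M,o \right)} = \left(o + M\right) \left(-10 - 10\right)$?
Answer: $- \frac{1}{100} \approx -0.01$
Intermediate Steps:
$v{\left(M,o \right)} = - 20 M - 20 o$ ($v{\left(M,o \right)} = \left(M + o\right) \left(-20\right) = - 20 M - 20 o$)
$\frac{1}{U{\left(-764,v{\left(-6,11 \right)} \right)}} = \frac{1}{\left(-20\right) \left(-6\right) - 220} = \frac{1}{120 - 220} = \frac{1}{-100} = - \frac{1}{100}$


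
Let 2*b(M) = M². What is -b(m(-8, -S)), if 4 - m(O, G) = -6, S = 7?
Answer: -50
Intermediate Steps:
m(O, G) = 10 (m(O, G) = 4 - 1*(-6) = 4 + 6 = 10)
b(M) = M²/2
-b(m(-8, -S)) = -10²/2 = -100/2 = -1*50 = -50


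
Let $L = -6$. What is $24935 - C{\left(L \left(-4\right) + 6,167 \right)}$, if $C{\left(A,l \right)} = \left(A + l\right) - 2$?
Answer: $24740$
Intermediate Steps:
$C{\left(A,l \right)} = -2 + A + l$
$24935 - C{\left(L \left(-4\right) + 6,167 \right)} = 24935 - \left(-2 + \left(\left(-6\right) \left(-4\right) + 6\right) + 167\right) = 24935 - \left(-2 + \left(24 + 6\right) + 167\right) = 24935 - \left(-2 + 30 + 167\right) = 24935 - 195 = 24740$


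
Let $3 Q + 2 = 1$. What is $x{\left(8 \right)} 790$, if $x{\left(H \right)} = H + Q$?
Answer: $\frac{18170}{3} \approx 6056.7$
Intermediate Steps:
$Q = - \frac{1}{3}$ ($Q = - \frac{2}{3} + \frac{1}{3} \cdot 1 = - \frac{2}{3} + \frac{1}{3} = - \frac{1}{3} \approx -0.33333$)
$x{\left(H \right)} = - \frac{1}{3} + H$ ($x{\left(H \right)} = H - \frac{1}{3} = - \frac{1}{3} + H$)
$x{\left(8 \right)} 790 = \left(- \frac{1}{3} + 8\right) 790 = \frac{23}{3} \cdot 790 = \frac{18170}{3}$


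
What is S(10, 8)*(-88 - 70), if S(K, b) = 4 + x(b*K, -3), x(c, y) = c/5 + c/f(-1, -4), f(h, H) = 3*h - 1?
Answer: 0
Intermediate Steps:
f(h, H) = -1 + 3*h
x(c, y) = -c/20 (x(c, y) = c/5 + c/(-1 + 3*(-1)) = c*(⅕) + c/(-1 - 3) = c/5 + c/(-4) = c/5 + c*(-¼) = c/5 - c/4 = -c/20)
S(K, b) = 4 - K*b/20 (S(K, b) = 4 - b*K/20 = 4 - K*b/20)
S(10, 8)*(-88 - 70) = (4 - 1/20*10*8)*(-88 - 70) = (4 - 4)*(-158) = 0*(-158) = 0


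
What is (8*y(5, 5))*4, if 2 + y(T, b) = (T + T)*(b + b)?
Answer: 3136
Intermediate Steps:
y(T, b) = -2 + 4*T*b (y(T, b) = -2 + (T + T)*(b + b) = -2 + (2*T)*(2*b) = -2 + 4*T*b)
(8*y(5, 5))*4 = (8*(-2 + 4*5*5))*4 = (8*(-2 + 100))*4 = (8*98)*4 = 784*4 = 3136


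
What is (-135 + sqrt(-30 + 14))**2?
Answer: 18209 - 1080*I ≈ 18209.0 - 1080.0*I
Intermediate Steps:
(-135 + sqrt(-30 + 14))**2 = (-135 + sqrt(-16))**2 = (-135 + 4*I)**2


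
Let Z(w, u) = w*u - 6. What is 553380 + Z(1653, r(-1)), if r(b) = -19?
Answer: 521967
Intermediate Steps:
Z(w, u) = -6 + u*w (Z(w, u) = u*w - 6 = -6 + u*w)
553380 + Z(1653, r(-1)) = 553380 + (-6 - 19*1653) = 553380 + (-6 - 31407) = 553380 - 31413 = 521967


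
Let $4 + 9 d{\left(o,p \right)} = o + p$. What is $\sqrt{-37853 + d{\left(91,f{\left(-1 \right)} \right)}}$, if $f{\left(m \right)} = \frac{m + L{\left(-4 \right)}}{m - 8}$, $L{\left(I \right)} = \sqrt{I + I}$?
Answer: $\frac{\sqrt{-3065309 - 2 i \sqrt{2}}}{9} \approx 8.975 \cdot 10^{-5} - 194.53 i$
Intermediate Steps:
$L{\left(I \right)} = \sqrt{2} \sqrt{I}$ ($L{\left(I \right)} = \sqrt{2 I} = \sqrt{2} \sqrt{I}$)
$f{\left(m \right)} = \frac{m + 2 i \sqrt{2}}{-8 + m}$ ($f{\left(m \right)} = \frac{m + \sqrt{2} \sqrt{-4}}{m - 8} = \frac{m + \sqrt{2} \cdot 2 i}{-8 + m} = \frac{m + 2 i \sqrt{2}}{-8 + m}$)
$d{\left(o,p \right)} = - \frac{4}{9} + \frac{o}{9} + \frac{p}{9}$ ($d{\left(o,p \right)} = - \frac{4}{9} + \frac{o + p}{9} = - \frac{4}{9} + \left(\frac{o}{9} + \frac{p}{9}\right) = - \frac{4}{9} + \frac{o}{9} + \frac{p}{9}$)
$\sqrt{-37853 + d{\left(91,f{\left(-1 \right)} \right)}} = \sqrt{-37853 + \left(- \frac{4}{9} + \frac{1}{9} \cdot 91 + \frac{\frac{1}{-8 - 1} \left(-1 + 2 i \sqrt{2}\right)}{9}\right)} = \sqrt{-37853 + \left(- \frac{4}{9} + \frac{91}{9} + \frac{\frac{1}{-9} \left(-1 + 2 i \sqrt{2}\right)}{9}\right)} = \sqrt{-37853 + \left(- \frac{4}{9} + \frac{91}{9} + \frac{\left(- \frac{1}{9}\right) \left(-1 + 2 i \sqrt{2}\right)}{9}\right)} = \sqrt{-37853 + \left(- \frac{4}{9} + \frac{91}{9} + \frac{\frac{1}{9} - \frac{2 i \sqrt{2}}{9}}{9}\right)} = \sqrt{-37853 + \left(- \frac{4}{9} + \frac{91}{9} + \left(\frac{1}{81} - \frac{2 i \sqrt{2}}{81}\right)\right)} = \sqrt{-37853 + \left(\frac{784}{81} - \frac{2 i \sqrt{2}}{81}\right)} = \sqrt{- \frac{3065309}{81} - \frac{2 i \sqrt{2}}{81}}$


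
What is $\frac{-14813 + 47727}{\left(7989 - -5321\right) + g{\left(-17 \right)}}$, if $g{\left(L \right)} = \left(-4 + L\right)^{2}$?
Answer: $\frac{32914}{13751} \approx 2.3936$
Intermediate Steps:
$\frac{-14813 + 47727}{\left(7989 - -5321\right) + g{\left(-17 \right)}} = \frac{-14813 + 47727}{\left(7989 - -5321\right) + \left(-4 - 17\right)^{2}} = \frac{32914}{\left(7989 + 5321\right) + \left(-21\right)^{2}} = \frac{32914}{13310 + 441} = \frac{32914}{13751}$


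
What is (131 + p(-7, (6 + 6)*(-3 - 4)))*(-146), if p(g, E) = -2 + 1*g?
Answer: -17812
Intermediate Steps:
p(g, E) = -2 + g
(131 + p(-7, (6 + 6)*(-3 - 4)))*(-146) = (131 + (-2 - 7))*(-146) = (131 - 9)*(-146) = 122*(-146) = -17812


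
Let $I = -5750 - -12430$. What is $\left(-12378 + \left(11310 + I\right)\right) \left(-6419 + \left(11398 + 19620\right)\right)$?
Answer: $138049588$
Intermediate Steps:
$I = 6680$ ($I = -5750 + 12430 = 6680$)
$\left(-12378 + \left(11310 + I\right)\right) \left(-6419 + \left(11398 + 19620\right)\right) = \left(-12378 + \left(11310 + 6680\right)\right) \left(-6419 + \left(11398 + 19620\right)\right) = \left(-12378 + 17990\right) \left(-6419 + 31018\right) = 5612 \cdot 24599 = 138049588$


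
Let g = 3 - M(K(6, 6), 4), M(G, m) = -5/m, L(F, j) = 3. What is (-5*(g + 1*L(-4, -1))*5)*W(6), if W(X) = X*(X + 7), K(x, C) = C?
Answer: -28275/2 ≈ -14138.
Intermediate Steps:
W(X) = X*(7 + X)
g = 17/4 (g = 3 - (-5)/4 = 3 - 1*(-5/4) = 3 + 5/4 = 17/4 ≈ 4.2500)
(-5*(g + 1*L(-4, -1))*5)*W(6) = (-5*(17/4 + 1*3)*5)*(6*(7 + 6)) = (-5*(17/4 + 3)*5)*(6*13) = (-5*29/4*5)*78 = -145/4*5*78 = -725/4*78 = -28275/2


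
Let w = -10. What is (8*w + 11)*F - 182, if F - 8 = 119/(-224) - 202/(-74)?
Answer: -1048663/1184 ≈ -885.70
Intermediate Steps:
F = 12075/1184 (F = 8 + (119/(-224) - 202/(-74)) = 8 + (119*(-1/224) - 202*(-1/74)) = 8 + (-17/32 + 101/37) = 8 + 2603/1184 = 12075/1184 ≈ 10.198)
(8*w + 11)*F - 182 = (8*(-10) + 11)*(12075/1184) - 182 = (-80 + 11)*(12075/1184) - 182 = -69*12075/1184 - 182 = -833175/1184 - 182 = -1048663/1184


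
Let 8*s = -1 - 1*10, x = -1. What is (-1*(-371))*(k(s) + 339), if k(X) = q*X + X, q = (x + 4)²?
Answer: 482671/4 ≈ 1.2067e+5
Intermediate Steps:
s = -11/8 (s = (-1 - 1*10)/8 = (-1 - 10)/8 = (⅛)*(-11) = -11/8 ≈ -1.3750)
q = 9 (q = (-1 + 4)² = 3² = 9)
k(X) = 10*X (k(X) = 9*X + X = 10*X)
(-1*(-371))*(k(s) + 339) = (-1*(-371))*(10*(-11/8) + 339) = 371*(-55/4 + 339) = 371*(1301/4) = 482671/4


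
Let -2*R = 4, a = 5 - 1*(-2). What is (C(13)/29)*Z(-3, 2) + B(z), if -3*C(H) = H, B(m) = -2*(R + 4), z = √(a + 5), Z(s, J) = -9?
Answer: -77/29 ≈ -2.6552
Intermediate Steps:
a = 7 (a = 5 + 2 = 7)
R = -2 (R = -½*4 = -2)
z = 2*√3 (z = √(7 + 5) = √12 = 2*√3 ≈ 3.4641)
B(m) = -4 (B(m) = -2*(-2 + 4) = -2*2 = -4)
C(H) = -H/3
(C(13)/29)*Z(-3, 2) + B(z) = (-⅓*13/29)*(-9) - 4 = -13/3*1/29*(-9) - 4 = -13/87*(-9) - 4 = 39/29 - 4 = -77/29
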